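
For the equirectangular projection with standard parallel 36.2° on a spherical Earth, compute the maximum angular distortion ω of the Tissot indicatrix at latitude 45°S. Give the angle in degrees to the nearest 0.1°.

With standard parallel φ₀ = 36.2°, the equirectangular projection gives x = Rλ cos φ₀, y = Rφ, so h = 1 and k = cos 36.2° / cos φ.
At 45°: h = 1.000, k = 1.141; principal scales a = 1.141, b = 1.000.
sin(ω/2) = (a − b)/(a + b) = 0.1412/2.141 = 0.06595, so ω = 2 arcsin(0.06595) ≈ 7.6°.

7.6°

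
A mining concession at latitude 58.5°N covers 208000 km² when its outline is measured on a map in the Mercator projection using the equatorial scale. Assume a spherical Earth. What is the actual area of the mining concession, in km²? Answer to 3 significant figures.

56800 km²

For Mercator, h = k = sec φ (a conformal cylindrical projection has a single point scale, 1/cos φ).
Areal scale = k² = sec²φ = 1/cos²(58.5°) = 1/0.5225² = 3.663.
True area = apparent / (areal scale) = 208000 / 3.663 ≈ 56800 km².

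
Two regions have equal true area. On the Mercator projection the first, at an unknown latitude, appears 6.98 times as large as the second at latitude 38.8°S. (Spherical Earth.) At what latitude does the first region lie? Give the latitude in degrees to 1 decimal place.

Mercator areal scale is sec²φ, so apparent-area ratio = sec²φ₁ / sec²φ₂ = cos²φ₂ / cos²φ₁.
cos²φ₂ / cos²φ₁ = 6.98  ⇒  cos φ₁ = cos 38.8° / √6.98 = 0.7793/2.642 = 0.2950.
φ₁ = arccos(0.2950) ≈ 72.8°.

72.8°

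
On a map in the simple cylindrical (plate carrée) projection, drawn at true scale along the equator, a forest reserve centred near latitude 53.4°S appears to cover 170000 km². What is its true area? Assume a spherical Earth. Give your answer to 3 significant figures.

101000 km²

Plate carrée maps x = Rλ, y = Rφ. The meridian scale is h = 1 and the parallel scale is k = 1/cos φ = sec φ.
Areal scale = h·k = 1 × sec φ; at 53.4°, h = 1.000, k = 1.677, so h·k = 1.677.
True area = apparent / (areal scale) = 170000 / 1.677 ≈ 101000 km².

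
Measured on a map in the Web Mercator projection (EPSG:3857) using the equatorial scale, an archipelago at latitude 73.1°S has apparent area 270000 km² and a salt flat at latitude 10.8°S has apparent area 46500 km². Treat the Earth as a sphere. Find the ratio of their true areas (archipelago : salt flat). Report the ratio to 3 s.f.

Since Mercator area scale is 1/cos²φ, the true area equals the apparent area multiplied by cos²φ.
True area of archipelago: 270000 × cos²(73.1°) = 270000 × 0.08451 = 22820 km².
True area of salt flat: 46500 × cos²(10.8°) = 46500 × 0.9649 = 44870 km².
Ratio = 22820 / 44870 ≈ 0.509.

0.509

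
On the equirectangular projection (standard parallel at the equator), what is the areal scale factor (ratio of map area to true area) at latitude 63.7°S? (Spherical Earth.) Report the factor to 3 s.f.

For the equirectangular projection with φ₀ = 0 (plate carrée), h = 1 along meridians and k = sec φ along parallels.
Areal scale = h·k = 1 × sec φ; at 63.7°, h = 1.000, k = 2.257, so h·k = 2.257.

2.26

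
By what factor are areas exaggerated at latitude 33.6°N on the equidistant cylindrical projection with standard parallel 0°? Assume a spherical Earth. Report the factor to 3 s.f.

1.20

For the equirectangular projection with φ₀ = 0 (plate carrée), h = 1 along meridians and k = sec φ along parallels.
Areal scale = h·k = 1 × sec φ; at 33.6°, h = 1.000, k = 1.201, so h·k = 1.201.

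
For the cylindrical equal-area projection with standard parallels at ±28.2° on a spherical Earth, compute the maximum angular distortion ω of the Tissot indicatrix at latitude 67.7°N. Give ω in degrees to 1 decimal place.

86.8°

A cylindrical equal-area projection with standard parallel φ₀ has meridian scale h = cos φ / cos φ₀ and parallel scale k = cos φ₀ / cos φ (so areas are preserved, h·k = 1).
At 67.7°: h = 0.4306, k = 2.323; principal scales a = 2.323, b = 0.4306.
sin(ω/2) = (a − b)/(a + b) = 1.892/2.753 = 0.6872, so ω = 2 arcsin(0.6872) ≈ 86.8°.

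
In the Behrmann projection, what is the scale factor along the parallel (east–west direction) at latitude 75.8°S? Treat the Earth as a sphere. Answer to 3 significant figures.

The Behrmann projection is cylindrical equal-area with φ₀ = 30°. A cylindrical equal-area projection with standard parallel φ₀ has meridian scale h = cos φ / cos φ₀ and parallel scale k = cos φ₀ / cos φ (so areas are preserved, h·k = 1).
k = cos 30° / cos 75.8° = 0.8660/0.2453 = 3.530.

3.53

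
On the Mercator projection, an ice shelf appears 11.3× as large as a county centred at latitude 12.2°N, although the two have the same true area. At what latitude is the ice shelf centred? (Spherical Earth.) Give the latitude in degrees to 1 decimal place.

Mercator areal scale is sec²φ, so apparent-area ratio = sec²φ₁ / sec²φ₂ = cos²φ₂ / cos²φ₁.
cos²φ₂ / cos²φ₁ = 11.3  ⇒  cos φ₁ = cos 12.2° / √11.3 = 0.9774/3.362 = 0.2908.
φ₁ = arccos(0.2908) ≈ 73.1°.

73.1°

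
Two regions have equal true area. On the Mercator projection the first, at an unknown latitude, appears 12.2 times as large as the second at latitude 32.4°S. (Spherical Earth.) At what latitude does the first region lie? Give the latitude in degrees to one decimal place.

For equal true areas on Mercator, apparent areas scale as sec²φ, so the ratio is cos²φ₂ / cos²φ₁.
cos²φ₂ / cos²φ₁ = 12.2  ⇒  cos φ₁ = cos 32.4° / √12.2 = 0.8443/3.493 = 0.2417.
φ₁ = arccos(0.2417) ≈ 76.0°.

76.0°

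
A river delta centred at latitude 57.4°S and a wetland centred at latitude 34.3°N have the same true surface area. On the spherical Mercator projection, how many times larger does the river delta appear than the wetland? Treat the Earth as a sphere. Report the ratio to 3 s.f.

2.35

On Mercator, area is exaggerated by sec²φ = 1/cos²φ.
At 57.4°: sec²(57.4°) = 1/0.5388² = 3.445.
At 34.3°: sec²(34.3°) = 1/0.8261² = 1.465.
Ratio = 3.445/1.465 = cos²(34.3°)/cos²(57.4°) ≈ 2.35.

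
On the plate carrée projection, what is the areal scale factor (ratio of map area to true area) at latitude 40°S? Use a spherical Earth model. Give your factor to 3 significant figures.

In the plate carrée (x = Rλ, y = Rφ), meridians are true-scale (h = 1) and parallels are stretched by k = sec φ.
Areal scale = h·k = 1 × sec φ; at 40°, h = 1.000, k = 1.305, so h·k = 1.305.

1.31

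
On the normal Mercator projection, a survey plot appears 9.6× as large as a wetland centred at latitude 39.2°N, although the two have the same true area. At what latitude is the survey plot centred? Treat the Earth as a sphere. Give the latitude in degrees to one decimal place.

For equal true areas on Mercator, apparent areas scale as sec²φ, so the ratio is cos²φ₂ / cos²φ₁.
cos²φ₂ / cos²φ₁ = 9.6  ⇒  cos φ₁ = cos 39.2° / √9.6 = 0.7749/3.098 = 0.2501.
φ₁ = arccos(0.2501) ≈ 75.5°.

75.5°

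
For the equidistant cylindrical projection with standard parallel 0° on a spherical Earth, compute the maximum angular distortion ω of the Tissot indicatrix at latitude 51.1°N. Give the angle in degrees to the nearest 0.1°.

26.4°

In the plate carrée (x = Rλ, y = Rφ), meridians are true-scale (h = 1) and parallels are stretched by k = sec φ.
At 51.1°: h = 1.000, k = 1.592; principal scales a = 1.592, b = 1.000.
sin(ω/2) = (a − b)/(a + b) = 0.5925/2.592 = 0.2285, so ω = 2 arcsin(0.2285) ≈ 26.4°.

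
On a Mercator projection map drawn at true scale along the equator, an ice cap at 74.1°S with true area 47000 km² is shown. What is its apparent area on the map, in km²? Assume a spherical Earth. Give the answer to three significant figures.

626000 km²

For Mercator, h = k = sec φ (a conformal cylindrical projection has a single point scale, 1/cos φ).
Areal scale = k² = sec²φ = 1/cos²(74.1°) = 1/0.2740² = 13.32.
Apparent area = 47000 × 13.32 ≈ 626000 km².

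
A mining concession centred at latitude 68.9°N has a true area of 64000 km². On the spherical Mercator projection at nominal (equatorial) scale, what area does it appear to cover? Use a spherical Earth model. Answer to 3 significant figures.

494000 km²

The Mercator projection is conformal; its linear scale factor is the same in every direction and equals sec φ = 1/cos φ.
Areal scale = k² = sec²φ = 1/cos²(68.9°) = 1/0.3600² = 7.716.
Apparent area = 64000 × 7.716 ≈ 494000 km².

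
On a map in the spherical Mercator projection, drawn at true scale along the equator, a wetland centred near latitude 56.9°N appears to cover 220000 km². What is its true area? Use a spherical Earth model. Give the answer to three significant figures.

65600 km²

The Mercator projection is conformal; its linear scale factor is the same in every direction and equals sec φ = 1/cos φ.
Areal scale = k² = sec²φ = 1/cos²(56.9°) = 1/0.5461² = 3.353.
True area = apparent / (areal scale) = 220000 / 3.353 ≈ 65600 km².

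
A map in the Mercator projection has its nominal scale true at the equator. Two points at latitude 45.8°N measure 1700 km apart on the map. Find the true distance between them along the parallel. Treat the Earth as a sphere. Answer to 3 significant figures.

1190 km

The Mercator projection is conformal; its linear scale factor is the same in every direction and equals sec φ = 1/cos φ.
Along the parallel at 45.8°, map distances are exaggerated by k = sec 45.8° = 1.434.
True distance = 1700 / 1.434 = 1700 × cos 45.8° ≈ 1190 km.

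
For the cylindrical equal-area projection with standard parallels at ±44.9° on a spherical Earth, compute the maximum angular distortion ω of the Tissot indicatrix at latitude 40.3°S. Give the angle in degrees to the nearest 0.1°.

Cylindrical equal-area (φ₀ = 44.9°): h = cos φ / cos 44.9° along meridians, k = cos 44.9° / cos φ along parallels; h·k = 1.
At 40.3°: h = 1.077, k = 0.9288; principal scales a = 1.077, b = 0.9288.
sin(ω/2) = (a − b)/(a + b) = 0.1479/2.005 = 0.07377, so ω = 2 arcsin(0.07377) ≈ 8.5°.

8.5°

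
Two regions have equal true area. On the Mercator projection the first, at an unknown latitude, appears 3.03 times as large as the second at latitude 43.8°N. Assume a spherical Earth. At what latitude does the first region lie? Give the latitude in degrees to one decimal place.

65.5°

On Mercator, (apparent₁)/(apparent₂) = sec²φ₁ / sec²φ₂ when true areas are equal.
cos²φ₂ / cos²φ₁ = 3.03  ⇒  cos φ₁ = cos 43.8° / √3.03 = 0.7218/1.741 = 0.4146.
φ₁ = arccos(0.4146) ≈ 65.5°.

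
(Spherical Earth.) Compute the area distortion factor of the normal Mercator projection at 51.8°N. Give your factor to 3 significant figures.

2.61

The Mercator projection is conformal; its linear scale factor is the same in every direction and equals sec φ = 1/cos φ.
Areal scale = k² = sec²φ = 1/cos²(51.8°) = 1/0.6184² = 2.615.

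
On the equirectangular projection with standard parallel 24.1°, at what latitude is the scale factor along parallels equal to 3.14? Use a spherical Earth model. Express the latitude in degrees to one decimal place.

In the equirectangular projection with standard parallel φ₀ = 24.1° (x = Rλ cos φ₀, y = Rφ), meridians are true-scale (h = 1) and the parallel scale is k = cos φ₀ / cos φ.
k = cos φ₀ / cos φ = 3.14  ⇒  cos φ = cos 24.1° / 3.14 = 0.2907.
φ = arccos(0.2907) ≈ 73.1°.

73.1°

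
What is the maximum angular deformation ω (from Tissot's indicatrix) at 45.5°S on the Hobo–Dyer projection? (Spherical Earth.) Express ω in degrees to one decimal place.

The Hobo–Dyer projection is cylindrical equal-area with φ₀ = 37.5°. Cylindrical equal-area (φ₀ = 37.5°): h = cos φ / cos 37.5° along meridians, k = cos 37.5° / cos φ along parallels; h·k = 1.
At 45.5°: h = 0.8835, k = 1.132; principal scales a = 1.132, b = 0.8835.
sin(ω/2) = (a − b)/(a + b) = 0.2484/2.015 = 0.1233, so ω = 2 arcsin(0.1233) ≈ 14.2°.

14.2°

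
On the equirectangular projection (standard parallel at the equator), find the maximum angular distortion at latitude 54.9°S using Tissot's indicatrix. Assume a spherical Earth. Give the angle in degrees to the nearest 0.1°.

31.3°

In the plate carrée (x = Rλ, y = Rφ), meridians are true-scale (h = 1) and parallels are stretched by k = sec φ.
At 54.9°: h = 1.000, k = 1.739; principal scales a = 1.739, b = 1.000.
sin(ω/2) = (a − b)/(a + b) = 0.7391/2.739 = 0.2698, so ω = 2 arcsin(0.2698) ≈ 31.3°.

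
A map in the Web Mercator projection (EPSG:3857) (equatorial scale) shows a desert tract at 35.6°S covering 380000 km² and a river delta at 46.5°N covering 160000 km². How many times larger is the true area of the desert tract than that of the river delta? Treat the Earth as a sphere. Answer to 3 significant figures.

3.31

Mercator's areal exaggeration is sec²φ; hence true area = (apparent area) · cos²φ.
True area of desert tract: 380000 × cos²(35.6°) = 380000 × 0.6611 = 251200 km².
True area of river delta: 160000 × cos²(46.5°) = 160000 × 0.4738 = 75810 km².
Ratio = 251200 / 75810 ≈ 3.31.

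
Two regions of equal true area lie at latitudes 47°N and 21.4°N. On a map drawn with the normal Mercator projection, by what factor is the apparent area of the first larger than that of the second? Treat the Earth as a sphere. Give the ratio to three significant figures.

1.86

Mercator areal scale is sec²φ.
At 47°: sec²(47°) = 1/0.6820² = 2.150.
At 21.4°: sec²(21.4°) = 1/0.9311² = 1.154.
Ratio = 2.150/1.154 = cos²(21.4°)/cos²(47°) ≈ 1.86.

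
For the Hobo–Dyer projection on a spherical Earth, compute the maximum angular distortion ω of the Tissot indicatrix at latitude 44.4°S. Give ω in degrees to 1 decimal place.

Hobo–Dyer is a cylindrical equal-area projection with standard parallels at ±37.5°. For cylindrical equal-area with standard parallel φ₀, h = cos φ / cos φ₀ and k = cos φ₀ / cos φ, so h·k = 1.
At 44.4°: h = 0.9006, k = 1.110; principal scales a = 1.110, b = 0.9006.
sin(ω/2) = (a − b)/(a + b) = 0.2098/2.011 = 0.1043, so ω = 2 arcsin(0.1043) ≈ 12.0°.

12.0°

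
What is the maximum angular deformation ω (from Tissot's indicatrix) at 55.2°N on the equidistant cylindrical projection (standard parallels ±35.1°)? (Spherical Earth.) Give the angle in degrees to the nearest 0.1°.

With standard parallel φ₀ = 35.1°, the equirectangular projection gives x = Rλ cos φ₀, y = Rφ, so h = 1 and k = cos 35.1° / cos φ.
At 55.2°: h = 1.000, k = 1.434; principal scales a = 1.434, b = 1.000.
sin(ω/2) = (a − b)/(a + b) = 0.4336/2.434 = 0.1782, so ω = 2 arcsin(0.1782) ≈ 20.5°.

20.5°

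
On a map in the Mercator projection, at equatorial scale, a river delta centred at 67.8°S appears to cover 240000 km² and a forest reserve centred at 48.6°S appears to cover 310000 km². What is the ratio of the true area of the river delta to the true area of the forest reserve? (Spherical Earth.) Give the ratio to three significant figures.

Mercator's areal exaggeration is sec²φ; hence true area = (apparent area) · cos²φ.
True area of river delta: 240000 × cos²(67.8°) = 240000 × 0.1428 = 34260 km².
True area of forest reserve: 310000 × cos²(48.6°) = 310000 × 0.4373 = 135600 km².
Ratio = 34260 / 135600 ≈ 0.253.

0.253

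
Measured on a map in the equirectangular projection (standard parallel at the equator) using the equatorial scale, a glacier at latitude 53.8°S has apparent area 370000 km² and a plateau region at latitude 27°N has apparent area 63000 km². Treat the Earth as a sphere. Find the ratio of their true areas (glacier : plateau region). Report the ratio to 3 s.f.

On the plate carrée, areal scale = h·k = 1 × sec φ, so true area = apparent × cos φ.
True area of glacier: 370000 × cos(53.8°) = 370000 × 0.5906 = 218500 km².
True area of plateau region: 63000 × cos(27°) = 63000 × 0.8910 = 56130 km².
Ratio = 218500 / 56130 ≈ 3.89.

3.89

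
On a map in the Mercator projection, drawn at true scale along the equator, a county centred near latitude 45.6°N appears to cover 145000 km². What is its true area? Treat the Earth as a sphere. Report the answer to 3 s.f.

71000 km²

Mercator is conformal, so the point scale is isotropic: h = k = sec φ = 1/cos φ.
Areal scale = k² = sec²φ = 1/cos²(45.6°) = 1/0.6997² = 2.043.
True area = apparent / (areal scale) = 145000 / 2.043 ≈ 71000 km².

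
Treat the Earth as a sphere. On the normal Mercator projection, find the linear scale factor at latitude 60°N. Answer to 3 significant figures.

2.00

Mercator is conformal, so the point scale is isotropic: h = k = sec φ = 1/cos φ.
k = 1/cos 60° = 1/0.5000 = 2.000.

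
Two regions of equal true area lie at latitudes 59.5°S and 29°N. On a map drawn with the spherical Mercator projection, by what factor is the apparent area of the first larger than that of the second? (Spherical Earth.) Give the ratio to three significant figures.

2.97

Mercator areal scale is sec²φ.
At 59.5°: sec²(59.5°) = 1/0.5075² = 3.882.
At 29°: sec²(29°) = 1/0.8746² = 1.307.
Ratio = 3.882/1.307 = cos²(29°)/cos²(59.5°) ≈ 2.97.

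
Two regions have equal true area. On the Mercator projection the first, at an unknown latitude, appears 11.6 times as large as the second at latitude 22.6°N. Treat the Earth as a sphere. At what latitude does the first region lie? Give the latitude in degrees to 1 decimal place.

Mercator areal scale is sec²φ, so apparent-area ratio = sec²φ₁ / sec²φ₂ = cos²φ₂ / cos²φ₁.
cos²φ₂ / cos²φ₁ = 11.6  ⇒  cos φ₁ = cos 22.6° / √11.6 = 0.9232/3.406 = 0.2711.
φ₁ = arccos(0.2711) ≈ 74.3°.

74.3°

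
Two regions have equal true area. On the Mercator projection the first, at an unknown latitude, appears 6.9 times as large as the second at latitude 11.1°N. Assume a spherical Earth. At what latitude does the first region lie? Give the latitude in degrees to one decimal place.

68.1°

For equal true areas on Mercator, apparent areas scale as sec²φ, so the ratio is cos²φ₂ / cos²φ₁.
cos²φ₂ / cos²φ₁ = 6.9  ⇒  cos φ₁ = cos 11.1° / √6.9 = 0.9813/2.627 = 0.3736.
φ₁ = arccos(0.3736) ≈ 68.1°.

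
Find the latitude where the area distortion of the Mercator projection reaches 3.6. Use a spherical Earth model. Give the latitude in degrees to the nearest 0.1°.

58.2°

Mercator areal scale is sec²φ.
sec²φ = 3.6  ⇒  cos²φ = 0.2778  ⇒  cos φ = 0.5270.
φ = arccos(0.5270) ≈ 58.2°.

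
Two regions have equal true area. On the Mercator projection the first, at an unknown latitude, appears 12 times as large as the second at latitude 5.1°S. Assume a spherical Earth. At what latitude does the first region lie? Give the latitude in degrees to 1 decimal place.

On Mercator, (apparent₁)/(apparent₂) = sec²φ₁ / sec²φ₂ when true areas are equal.
cos²φ₂ / cos²φ₁ = 12  ⇒  cos φ₁ = cos 5.1° / √12 = 0.9960/3.464 = 0.2875.
φ₁ = arccos(0.2875) ≈ 73.3°.

73.3°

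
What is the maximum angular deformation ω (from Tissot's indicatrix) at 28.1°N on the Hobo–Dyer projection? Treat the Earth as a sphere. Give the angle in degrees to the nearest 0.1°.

The Hobo–Dyer projection is cylindrical equal-area with φ₀ = 37.5°. A cylindrical equal-area projection with standard parallel φ₀ has meridian scale h = cos φ / cos φ₀ and parallel scale k = cos φ₀ / cos φ (so areas are preserved, h·k = 1).
At 28.1°: h = 1.112, k = 0.8994; principal scales a = 1.112, b = 0.8994.
sin(ω/2) = (a − b)/(a + b) = 0.2125/2.011 = 0.1057, so ω = 2 arcsin(0.1057) ≈ 12.1°.

12.1°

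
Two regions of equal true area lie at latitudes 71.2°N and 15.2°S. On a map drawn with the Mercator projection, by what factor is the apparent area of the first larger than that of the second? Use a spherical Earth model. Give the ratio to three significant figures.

8.97

Mercator areal scale is sec²φ.
At 71.2°: sec²(71.2°) = 1/0.3223² = 9.629.
At 15.2°: sec²(15.2°) = 1/0.9650² = 1.074.
Ratio = 9.629/1.074 = cos²(15.2°)/cos²(71.2°) ≈ 8.97.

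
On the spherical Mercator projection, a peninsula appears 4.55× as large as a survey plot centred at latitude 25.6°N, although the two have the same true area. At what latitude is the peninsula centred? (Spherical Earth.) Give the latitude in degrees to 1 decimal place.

On Mercator, (apparent₁)/(apparent₂) = sec²φ₁ / sec²φ₂ when true areas are equal.
cos²φ₂ / cos²φ₁ = 4.55  ⇒  cos φ₁ = cos 25.6° / √4.55 = 0.9018/2.133 = 0.4228.
φ₁ = arccos(0.4228) ≈ 65.0°.

65.0°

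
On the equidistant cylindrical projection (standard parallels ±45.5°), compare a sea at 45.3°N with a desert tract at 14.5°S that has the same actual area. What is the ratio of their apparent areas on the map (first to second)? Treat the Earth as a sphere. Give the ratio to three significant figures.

1.38

With standard parallel φ₀ = 45.5°, the equirectangular projection gives x = Rλ cos φ₀, y = Rφ, so h = 1 and k = cos 45.5° / cos φ.
Areal scale at 45.3°: h·k = 1.000 × 0.9965 = 0.9965.
Areal scale at 14.5°: h·k = 1.000 × 0.7240 = 0.7240.
Ratio = 0.9965/0.7240 ≈ 1.38.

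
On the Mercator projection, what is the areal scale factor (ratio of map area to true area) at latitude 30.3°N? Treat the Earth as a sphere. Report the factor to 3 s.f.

1.34

For Mercator, h = k = sec φ (a conformal cylindrical projection has a single point scale, 1/cos φ).
Areal scale = k² = sec²φ = 1/cos²(30.3°) = 1/0.8634² = 1.341.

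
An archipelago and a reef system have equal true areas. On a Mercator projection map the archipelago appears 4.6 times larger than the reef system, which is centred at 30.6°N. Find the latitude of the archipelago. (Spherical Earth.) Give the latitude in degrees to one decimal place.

For equal true areas on Mercator, apparent areas scale as sec²φ, so the ratio is cos²φ₂ / cos²φ₁.
cos²φ₂ / cos²φ₁ = 4.6  ⇒  cos φ₁ = cos 30.6° / √4.6 = 0.8607/2.145 = 0.4013.
φ₁ = arccos(0.4013) ≈ 66.3°.

66.3°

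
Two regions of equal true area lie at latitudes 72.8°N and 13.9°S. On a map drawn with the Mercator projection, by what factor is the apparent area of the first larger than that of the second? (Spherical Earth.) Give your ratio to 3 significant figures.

10.8

On Mercator, area is exaggerated by sec²φ = 1/cos²φ.
At 72.8°: sec²(72.8°) = 1/0.2957² = 11.44.
At 13.9°: sec²(13.9°) = 1/0.9707² = 1.061.
Ratio = 11.44/1.061 = cos²(13.9°)/cos²(72.8°) ≈ 10.8.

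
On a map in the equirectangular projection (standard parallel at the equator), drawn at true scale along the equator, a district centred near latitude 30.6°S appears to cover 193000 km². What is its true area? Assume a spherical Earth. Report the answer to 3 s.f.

166000 km²

For the equirectangular projection with φ₀ = 0 (plate carrée), h = 1 along meridians and k = sec φ along parallels.
Areal scale = h·k = 1 × sec φ; at 30.6°, h = 1.000, k = 1.162, so h·k = 1.162.
True area = apparent / (areal scale) = 193000 / 1.162 ≈ 166000 km².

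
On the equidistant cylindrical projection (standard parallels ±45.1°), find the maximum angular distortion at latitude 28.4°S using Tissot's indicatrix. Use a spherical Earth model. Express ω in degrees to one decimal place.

In the equirectangular projection with standard parallel φ₀ = 45.1° (x = Rλ cos φ₀, y = Rφ), meridians are true-scale (h = 1) and the parallel scale is k = cos φ₀ / cos φ.
At 28.4°: h = 1.000, k = 0.8024; principal scales a = 1.000, b = 0.8024.
sin(ω/2) = (a − b)/(a + b) = 0.1976/1.802 = 0.1096, so ω = 2 arcsin(0.1096) ≈ 12.6°.

12.6°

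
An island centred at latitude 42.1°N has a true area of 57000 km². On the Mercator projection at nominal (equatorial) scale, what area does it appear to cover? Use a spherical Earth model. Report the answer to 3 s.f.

For Mercator, h = k = sec φ (a conformal cylindrical projection has a single point scale, 1/cos φ).
Areal scale = k² = sec²φ = 1/cos²(42.1°) = 1/0.7420² = 1.816.
Apparent area = 57000 × 1.816 ≈ 104000 km².

104000 km²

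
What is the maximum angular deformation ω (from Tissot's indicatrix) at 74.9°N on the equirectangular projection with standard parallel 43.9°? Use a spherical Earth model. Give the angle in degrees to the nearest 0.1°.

55.9°

The equidistant cylindrical projection with φ₀ = 43.9° has h = 1 (meridians true) and k = cos φ₀ / cos φ along parallels.
At 74.9°: h = 1.000, k = 2.766; principal scales a = 2.766, b = 1.000.
sin(ω/2) = (a − b)/(a + b) = 1.766/3.766 = 0.4689, so ω = 2 arcsin(0.4689) ≈ 55.9°.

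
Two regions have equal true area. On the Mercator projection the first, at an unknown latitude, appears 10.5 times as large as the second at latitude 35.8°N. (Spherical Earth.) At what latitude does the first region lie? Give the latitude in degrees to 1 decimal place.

75.5°

For equal true areas on Mercator, apparent areas scale as sec²φ, so the ratio is cos²φ₂ / cos²φ₁.
cos²φ₂ / cos²φ₁ = 10.5  ⇒  cos φ₁ = cos 35.8° / √10.5 = 0.8111/3.240 = 0.2503.
φ₁ = arccos(0.2503) ≈ 75.5°.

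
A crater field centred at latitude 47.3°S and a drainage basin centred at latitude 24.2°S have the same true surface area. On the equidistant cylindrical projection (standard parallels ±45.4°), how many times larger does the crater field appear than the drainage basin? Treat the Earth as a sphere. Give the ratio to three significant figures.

1.34

In the equirectangular projection with standard parallel φ₀ = 45.4° (x = Rλ cos φ₀, y = Rφ), meridians are true-scale (h = 1) and the parallel scale is k = cos φ₀ / cos φ.
Areal scale at 47.3°: h·k = 1.000 × 1.035 = 1.035.
Areal scale at 24.2°: h·k = 1.000 × 0.7698 = 0.7698.
Ratio = 1.035/0.7698 ≈ 1.34.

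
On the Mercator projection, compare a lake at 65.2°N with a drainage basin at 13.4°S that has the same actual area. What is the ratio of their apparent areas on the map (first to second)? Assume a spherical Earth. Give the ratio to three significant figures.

Mercator is conformal with k = sec φ, so areal scale = k² = sec²φ.
At 65.2°: sec²(65.2°) = 1/0.4195² = 5.684.
At 13.4°: sec²(13.4°) = 1/0.9728² = 1.057.
Ratio = 5.684/1.057 = cos²(13.4°)/cos²(65.2°) ≈ 5.38.

5.38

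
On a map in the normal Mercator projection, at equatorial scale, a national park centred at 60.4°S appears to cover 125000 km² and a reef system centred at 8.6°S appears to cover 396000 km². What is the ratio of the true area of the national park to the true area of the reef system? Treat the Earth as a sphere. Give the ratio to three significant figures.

0.0788

Since Mercator area scale is 1/cos²φ, the true area equals the apparent area multiplied by cos²φ.
True area of national park: 125000 × cos²(60.4°) = 125000 × 0.2440 = 30500 km².
True area of reef system: 396000 × cos²(8.6°) = 396000 × 0.9776 = 387100 km².
Ratio = 30500 / 387100 ≈ 0.0788.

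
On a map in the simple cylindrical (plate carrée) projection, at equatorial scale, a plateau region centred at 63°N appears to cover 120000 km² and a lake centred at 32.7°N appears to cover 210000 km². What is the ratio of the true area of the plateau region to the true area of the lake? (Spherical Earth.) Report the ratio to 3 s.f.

Plate carrée has h = 1 and k = sec φ, giving areal scale sec φ; true area = (apparent area) · cos φ.
True area of plateau region: 120000 × cos(63°) = 120000 × 0.4540 = 54480 km².
True area of lake: 210000 × cos(32.7°) = 210000 × 0.8415 = 176700 km².
Ratio = 54480 / 176700 ≈ 0.308.

0.308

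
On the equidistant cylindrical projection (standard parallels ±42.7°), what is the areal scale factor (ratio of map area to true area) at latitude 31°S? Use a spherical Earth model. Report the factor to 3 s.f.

With standard parallel φ₀ = 42.7°, the equirectangular projection gives x = Rλ cos φ₀, y = Rφ, so h = 1 and k = cos 42.7° / cos φ.
Areal scale = h·k = 1 × cos φ₀ / cos φ; at 31°, h = 1.000, k = 0.8574, so h·k = 0.8574.

0.857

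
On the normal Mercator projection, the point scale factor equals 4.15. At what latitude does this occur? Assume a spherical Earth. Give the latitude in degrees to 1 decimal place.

76.1°

Mercator scale is k = sec φ = 1/cos φ.
1/cos φ = 4.15  ⇒  cos φ = 0.2410  ⇒  φ = arccos(0.2410) ≈ 76.1°.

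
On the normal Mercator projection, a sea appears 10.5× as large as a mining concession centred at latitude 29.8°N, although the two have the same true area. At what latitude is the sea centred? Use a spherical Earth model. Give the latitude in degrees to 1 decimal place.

74.5°

On Mercator, (apparent₁)/(apparent₂) = sec²φ₁ / sec²φ₂ when true areas are equal.
cos²φ₂ / cos²φ₁ = 10.5  ⇒  cos φ₁ = cos 29.8° / √10.5 = 0.8678/3.240 = 0.2678.
φ₁ = arccos(0.2678) ≈ 74.5°.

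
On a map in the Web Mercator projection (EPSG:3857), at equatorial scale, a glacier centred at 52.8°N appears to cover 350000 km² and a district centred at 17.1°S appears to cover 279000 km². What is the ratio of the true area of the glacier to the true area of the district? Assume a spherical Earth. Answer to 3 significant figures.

Mercator's areal exaggeration is sec²φ; hence true area = (apparent area) · cos²φ.
True area of glacier: 350000 × cos²(52.8°) = 350000 × 0.3655 = 127900 km².
True area of district: 279000 × cos²(17.1°) = 279000 × 0.9135 = 254900 km².
Ratio = 127900 / 254900 ≈ 0.502.

0.502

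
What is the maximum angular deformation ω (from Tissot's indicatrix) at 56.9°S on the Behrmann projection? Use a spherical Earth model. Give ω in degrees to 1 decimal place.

51.1°

Behrmann is a cylindrical equal-area projection with standard parallels at ±30°. For cylindrical equal-area with standard parallel φ₀, h = cos φ / cos φ₀ and k = cos φ₀ / cos φ, so h·k = 1.
At 56.9°: h = 0.6306, k = 1.586; principal scales a = 1.586, b = 0.6306.
sin(ω/2) = (a − b)/(a + b) = 0.9552/2.216 = 0.4310, so ω = 2 arcsin(0.4310) ≈ 51.1°.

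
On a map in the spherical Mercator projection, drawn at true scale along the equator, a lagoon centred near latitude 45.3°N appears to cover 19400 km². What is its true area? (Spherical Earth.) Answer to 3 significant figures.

9600 km²

For Mercator, h = k = sec φ (a conformal cylindrical projection has a single point scale, 1/cos φ).
Areal scale = k² = sec²φ = 1/cos²(45.3°) = 1/0.7034² = 2.021.
True area = apparent / (areal scale) = 19400 / 2.021 ≈ 9600 km².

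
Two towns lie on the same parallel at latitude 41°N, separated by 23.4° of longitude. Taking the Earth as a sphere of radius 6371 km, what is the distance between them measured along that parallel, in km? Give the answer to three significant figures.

1960 km

Arc length along a parallel = R cos φ · Δλ (with Δλ in radians).
= 6371 × cos 41° × (23.4° × π/180) = 6371 × 0.7547 × 0.4084 ≈ 1960 km.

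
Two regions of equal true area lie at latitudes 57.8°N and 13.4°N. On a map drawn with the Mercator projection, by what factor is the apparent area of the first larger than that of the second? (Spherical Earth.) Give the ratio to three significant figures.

3.33

Mercator areal scale is sec²φ.
At 57.8°: sec²(57.8°) = 1/0.5329² = 3.522.
At 13.4°: sec²(13.4°) = 1/0.9728² = 1.057.
Ratio = 3.522/1.057 = cos²(13.4°)/cos²(57.8°) ≈ 3.33.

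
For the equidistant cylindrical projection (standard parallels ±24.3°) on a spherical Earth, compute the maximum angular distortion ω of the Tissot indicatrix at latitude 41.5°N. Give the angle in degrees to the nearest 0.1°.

11.2°

With standard parallel φ₀ = 24.3°, the equirectangular projection gives x = Rλ cos φ₀, y = Rφ, so h = 1 and k = cos 24.3° / cos φ.
At 41.5°: h = 1.000, k = 1.217; principal scales a = 1.217, b = 1.000.
sin(ω/2) = (a − b)/(a + b) = 0.2169/2.217 = 0.09784, so ω = 2 arcsin(0.09784) ≈ 11.2°.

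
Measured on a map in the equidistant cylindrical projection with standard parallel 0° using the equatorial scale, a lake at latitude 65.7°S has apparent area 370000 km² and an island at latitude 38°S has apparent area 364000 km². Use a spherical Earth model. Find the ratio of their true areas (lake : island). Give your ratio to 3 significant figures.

0.531

On the plate carrée, areal scale = h·k = 1 × sec φ, so true area = apparent × cos φ.
True area of lake: 370000 × cos(65.7°) = 370000 × 0.4115 = 152300 km².
True area of island: 364000 × cos(38°) = 364000 × 0.7880 = 286800 km².
Ratio = 152300 / 286800 ≈ 0.531.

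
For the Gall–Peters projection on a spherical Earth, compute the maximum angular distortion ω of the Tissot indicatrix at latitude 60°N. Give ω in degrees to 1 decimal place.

Gall–Peters is a cylindrical equal-area projection with standard parallels at ±45°. For cylindrical equal-area with standard parallel φ₀, h = cos φ / cos φ₀ and k = cos φ₀ / cos φ, so h·k = 1.
At 60°: h = 0.7071, k = 1.414; principal scales a = 1.414, b = 0.7071.
sin(ω/2) = (a − b)/(a + b) = 0.7071/2.121 = 0.3333, so ω = 2 arcsin(0.3333) ≈ 38.9°.

38.9°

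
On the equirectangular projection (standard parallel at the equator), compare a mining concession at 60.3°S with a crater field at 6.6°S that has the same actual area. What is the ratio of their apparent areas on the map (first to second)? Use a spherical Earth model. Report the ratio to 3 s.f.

Plate carrée maps x = Rλ, y = Rφ. The meridian scale is h = 1 and the parallel scale is k = 1/cos φ = sec φ.
Areal scale at 60.3°: h·k = 1.000 × 2.018 = 2.018.
Areal scale at 6.6°: h·k = 1.000 × 1.007 = 1.007.
Ratio = 2.018/1.007 ≈ 2.00.

2.00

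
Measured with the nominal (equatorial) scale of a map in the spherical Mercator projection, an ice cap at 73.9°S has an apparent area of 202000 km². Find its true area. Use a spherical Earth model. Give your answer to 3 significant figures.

15500 km²

Mercator is conformal, so the point scale is isotropic: h = k = sec φ = 1/cos φ.
Areal scale = k² = sec²φ = 1/cos²(73.9°) = 1/0.2773² = 13.00.
True area = apparent / (areal scale) = 202000 / 13.00 ≈ 15500 km².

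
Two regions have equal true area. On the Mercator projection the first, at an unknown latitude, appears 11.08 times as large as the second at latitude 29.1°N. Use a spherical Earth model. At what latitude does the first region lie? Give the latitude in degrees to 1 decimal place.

74.8°

Mercator areal scale is sec²φ, so apparent-area ratio = sec²φ₁ / sec²φ₂ = cos²φ₂ / cos²φ₁.
cos²φ₂ / cos²φ₁ = 11.08  ⇒  cos φ₁ = cos 29.1° / √11.08 = 0.8738/3.329 = 0.2625.
φ₁ = arccos(0.2625) ≈ 74.8°.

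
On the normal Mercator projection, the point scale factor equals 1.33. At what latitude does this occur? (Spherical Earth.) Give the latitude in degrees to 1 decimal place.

41.2°

Mercator scale is k = sec φ = 1/cos φ.
1/cos φ = 1.33  ⇒  cos φ = 0.7519  ⇒  φ = arccos(0.7519) ≈ 41.2°.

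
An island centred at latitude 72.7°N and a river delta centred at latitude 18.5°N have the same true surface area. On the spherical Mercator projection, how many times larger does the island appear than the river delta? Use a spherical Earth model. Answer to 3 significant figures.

On Mercator, area is exaggerated by sec²φ = 1/cos²φ.
At 72.7°: sec²(72.7°) = 1/0.2974² = 11.31.
At 18.5°: sec²(18.5°) = 1/0.9483² = 1.112.
Ratio = 11.31/1.112 = cos²(18.5°)/cos²(72.7°) ≈ 10.2.

10.2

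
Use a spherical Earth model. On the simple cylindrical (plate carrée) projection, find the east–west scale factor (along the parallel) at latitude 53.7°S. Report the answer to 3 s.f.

For the equirectangular projection with φ₀ = 0 (plate carrée), h = 1 along meridians and k = sec φ along parallels.
k = 1/cos 53.7° = 1/0.5920 = 1.689.

1.69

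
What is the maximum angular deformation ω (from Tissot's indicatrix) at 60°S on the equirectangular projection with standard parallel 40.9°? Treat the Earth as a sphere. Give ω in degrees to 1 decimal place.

23.5°

In the equirectangular projection with standard parallel φ₀ = 40.9° (x = Rλ cos φ₀, y = Rφ), meridians are true-scale (h = 1) and the parallel scale is k = cos φ₀ / cos φ.
At 60°: h = 1.000, k = 1.512; principal scales a = 1.512, b = 1.000.
sin(ω/2) = (a − b)/(a + b) = 0.5117/2.512 = 0.2037, so ω = 2 arcsin(0.2037) ≈ 23.5°.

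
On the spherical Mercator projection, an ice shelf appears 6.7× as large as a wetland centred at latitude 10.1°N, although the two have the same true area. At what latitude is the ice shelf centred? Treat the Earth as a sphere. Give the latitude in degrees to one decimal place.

67.6°

On Mercator, (apparent₁)/(apparent₂) = sec²φ₁ / sec²φ₂ when true areas are equal.
cos²φ₂ / cos²φ₁ = 6.7  ⇒  cos φ₁ = cos 10.1° / √6.7 = 0.9845/2.588 = 0.3803.
φ₁ = arccos(0.3803) ≈ 67.6°.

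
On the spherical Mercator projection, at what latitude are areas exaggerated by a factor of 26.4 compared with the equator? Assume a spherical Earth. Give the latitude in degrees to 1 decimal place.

Mercator areal scale is sec²φ.
sec²φ = 26.4  ⇒  cos²φ = 0.03788  ⇒  cos φ = 0.1946.
φ = arccos(0.1946) ≈ 78.8°.

78.8°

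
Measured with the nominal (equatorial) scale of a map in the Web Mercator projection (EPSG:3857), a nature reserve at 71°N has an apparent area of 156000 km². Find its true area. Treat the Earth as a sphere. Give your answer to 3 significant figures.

Mercator is conformal, so the point scale is isotropic: h = k = sec φ = 1/cos φ.
Areal scale = k² = sec²φ = 1/cos²(71°) = 1/0.3256² = 9.434.
True area = apparent / (areal scale) = 156000 / 9.434 ≈ 16500 km².

16500 km²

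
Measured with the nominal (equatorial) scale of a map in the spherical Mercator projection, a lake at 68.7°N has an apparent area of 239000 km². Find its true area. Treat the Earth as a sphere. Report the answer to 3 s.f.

31500 km²

For Mercator, h = k = sec φ (a conformal cylindrical projection has a single point scale, 1/cos φ).
Areal scale = k² = sec²φ = 1/cos²(68.7°) = 1/0.3633² = 7.579.
True area = apparent / (areal scale) = 239000 / 7.579 ≈ 31500 km².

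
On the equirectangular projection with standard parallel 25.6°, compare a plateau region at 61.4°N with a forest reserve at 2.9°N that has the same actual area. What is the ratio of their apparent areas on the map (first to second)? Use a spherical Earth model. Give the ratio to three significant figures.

With standard parallel φ₀ = 25.6°, the equirectangular projection gives x = Rλ cos φ₀, y = Rφ, so h = 1 and k = cos 25.6° / cos φ.
Areal scale at 61.4°: h·k = 1.000 × 1.884 = 1.884.
Areal scale at 2.9°: h·k = 1.000 × 0.9030 = 0.9030.
Ratio = 1.884/0.9030 ≈ 2.09.

2.09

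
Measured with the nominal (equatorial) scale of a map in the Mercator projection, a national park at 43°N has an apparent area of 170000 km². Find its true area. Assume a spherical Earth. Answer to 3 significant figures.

90900 km²

The Mercator projection is conformal; its linear scale factor is the same in every direction and equals sec φ = 1/cos φ.
Areal scale = k² = sec²φ = 1/cos²(43°) = 1/0.7314² = 1.870.
True area = apparent / (areal scale) = 170000 / 1.870 ≈ 90900 km².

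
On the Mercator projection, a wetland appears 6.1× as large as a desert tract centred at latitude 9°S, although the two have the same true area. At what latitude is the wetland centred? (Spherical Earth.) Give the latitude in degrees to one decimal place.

66.4°

For equal true areas on Mercator, apparent areas scale as sec²φ, so the ratio is cos²φ₂ / cos²φ₁.
cos²φ₂ / cos²φ₁ = 6.1  ⇒  cos φ₁ = cos 9° / √6.1 = 0.9877/2.470 = 0.3999.
φ₁ = arccos(0.3999) ≈ 66.4°.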